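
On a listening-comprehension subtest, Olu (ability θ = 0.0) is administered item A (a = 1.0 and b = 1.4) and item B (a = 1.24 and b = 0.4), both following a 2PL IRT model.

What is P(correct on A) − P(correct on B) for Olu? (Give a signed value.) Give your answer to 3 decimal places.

-0.181

P(θ) = 1 / (1 + exp(−a(θ − b)))
P_A = 0.1978
P_B = 0.3785
P_A − P_B = -0.1807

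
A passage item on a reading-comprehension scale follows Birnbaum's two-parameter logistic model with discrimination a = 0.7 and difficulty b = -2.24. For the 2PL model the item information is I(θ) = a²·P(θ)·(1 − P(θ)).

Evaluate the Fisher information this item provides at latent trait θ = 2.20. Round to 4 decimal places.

P = 1/(1+e^{-3.1080}) = 0.9572
P(1−P) = 0.9572 × 0.0428 = 0.0409
I = a² × P(1−P) = 0.7² × 0.0409 = 0.02006

0.0201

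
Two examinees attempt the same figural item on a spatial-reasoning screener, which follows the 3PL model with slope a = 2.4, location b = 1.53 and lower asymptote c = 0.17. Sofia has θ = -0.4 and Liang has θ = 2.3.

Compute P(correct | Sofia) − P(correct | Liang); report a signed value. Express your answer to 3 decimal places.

P(θ) = c + (1 − c) · 1 / (1 + exp(−a(θ − b)))
P(Sofia) = 0.1780  [exponent -4.6320]
P(Liang) = 0.8870  [exponent 1.8480]
Difference = 0.1780 − 0.8870 = -0.7090

-0.709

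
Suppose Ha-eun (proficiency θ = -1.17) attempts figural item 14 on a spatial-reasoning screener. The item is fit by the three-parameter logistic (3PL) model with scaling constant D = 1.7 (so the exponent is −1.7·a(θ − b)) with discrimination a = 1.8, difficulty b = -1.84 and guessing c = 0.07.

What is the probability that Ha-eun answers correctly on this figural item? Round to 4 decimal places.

0.8940

P(θ) = c + (1 − c) · 1 / (1 + exp(−D·a(θ − b)))
Exponent: 1.7 × 1.8 × (-1.17 − (-1.84)) = 2.0502
1/(1 + e^{-2.0502}) = 0.8860
P = 0.07 + 0.93 × 0.8860 = 0.8940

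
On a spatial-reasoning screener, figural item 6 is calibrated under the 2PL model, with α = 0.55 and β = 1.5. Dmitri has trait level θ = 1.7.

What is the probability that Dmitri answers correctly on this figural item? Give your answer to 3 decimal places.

0.527

P(θ) = 1 / (1 + exp(−α(θ − β)))
Exponent: 0.55 × (1.7 − 1.5) = 0.1100
1/(1 + e^{-0.1100}) = 0.5275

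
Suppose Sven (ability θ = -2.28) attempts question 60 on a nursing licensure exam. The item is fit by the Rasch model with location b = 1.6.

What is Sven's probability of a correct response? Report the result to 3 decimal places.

0.020

P(θ) = 1 / (1 + exp(−(θ − b)))
Exponent: (-2.28 − 1.6) = -3.8800
1/(1 + e^{3.8800}) = 0.0202
P = 0.0202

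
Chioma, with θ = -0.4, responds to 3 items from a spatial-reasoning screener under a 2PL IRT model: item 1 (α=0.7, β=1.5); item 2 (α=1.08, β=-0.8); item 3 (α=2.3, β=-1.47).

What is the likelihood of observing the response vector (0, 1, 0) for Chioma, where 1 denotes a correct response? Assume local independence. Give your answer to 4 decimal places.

P(θ) = 1 / (1 + exp(−α(θ − β)))
P_1 = 1/(1+e^{1.3300}) = 0.2092
P_2 = 1/(1+e^{-0.4320}) = 0.6064
P_3 = 1/(1+e^{-2.4610}) = 0.9214
L = (1−P_1) × P_2 × (1−P_3) = 0.7908 × 0.6064 × 0.0786 = 0.03771

0.0377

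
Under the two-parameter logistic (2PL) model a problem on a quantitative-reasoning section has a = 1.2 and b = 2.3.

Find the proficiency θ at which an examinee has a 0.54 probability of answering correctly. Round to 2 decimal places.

2.43

P(θ) = 1 / (1 + exp(−a(θ − b)))
logit = ln(0.5400/0.4600) = 0.1603
θ = b + logit/(a) = 2.3 + 0.1603/1.2000 = 2.4336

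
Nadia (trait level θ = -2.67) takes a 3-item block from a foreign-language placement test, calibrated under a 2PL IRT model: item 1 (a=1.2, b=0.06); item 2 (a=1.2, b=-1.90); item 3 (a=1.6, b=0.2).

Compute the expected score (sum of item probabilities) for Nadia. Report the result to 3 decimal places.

P(θ) = 1 / (1 + exp(−a(θ − b)))
P_1 = 1/(1+e^{3.2760}) = 0.0364
P_2 = 1/(1+e^{0.9240}) = 0.2841
P_3 = 1/(1+e^{4.5920}) = 0.0100
E[score] = 0.0364 + 0.2841 + 0.0100 = 0.3306

0.331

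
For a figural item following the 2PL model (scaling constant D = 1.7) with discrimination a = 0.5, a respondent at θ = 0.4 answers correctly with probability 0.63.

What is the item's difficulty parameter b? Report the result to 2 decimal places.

P(θ) = 1 / (1 + exp(−D·a(θ − b)))
logit(0.63) = ln(0.63/0.37) = 0.5322
b = θ − logit/(1.7·a) = 0.4 − 0.5322/0.8500 = -0.2261

-0.23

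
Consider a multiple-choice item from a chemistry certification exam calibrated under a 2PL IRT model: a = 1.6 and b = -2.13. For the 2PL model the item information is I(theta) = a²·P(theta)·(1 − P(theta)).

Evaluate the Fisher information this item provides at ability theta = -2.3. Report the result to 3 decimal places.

0.628

P = 1/(1+e^{0.2720}) = 0.4324
P(1−P) = 0.4324 × 0.5676 = 0.2454
I = a² × P(1−P) = 1.6² × 0.2454 = 0.62831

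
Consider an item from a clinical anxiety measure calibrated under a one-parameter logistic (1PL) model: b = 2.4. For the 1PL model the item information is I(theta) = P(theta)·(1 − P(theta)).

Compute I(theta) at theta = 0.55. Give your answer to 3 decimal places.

P = 1/(1+e^{1.8500}) = 0.1359
P(1−P) = 0.1359 × 0.8641 = 0.1174
I = P(1−P) = 0.11741

0.117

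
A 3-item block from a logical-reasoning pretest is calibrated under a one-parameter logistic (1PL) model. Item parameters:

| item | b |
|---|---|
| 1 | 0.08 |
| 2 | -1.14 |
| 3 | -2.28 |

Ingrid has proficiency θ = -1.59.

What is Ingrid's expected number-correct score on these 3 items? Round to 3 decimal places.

P(θ) = 1 / (1 + exp(−(θ − b)))
P_1 = 1/(1+e^{1.6700}) = 0.1584
P_2 = 1/(1+e^{0.4500}) = 0.3894
P_3 = 1/(1+e^{-0.6900}) = 0.6660
E[score] = 0.1584 + 0.3894 + 0.6660 = 1.2138

1.214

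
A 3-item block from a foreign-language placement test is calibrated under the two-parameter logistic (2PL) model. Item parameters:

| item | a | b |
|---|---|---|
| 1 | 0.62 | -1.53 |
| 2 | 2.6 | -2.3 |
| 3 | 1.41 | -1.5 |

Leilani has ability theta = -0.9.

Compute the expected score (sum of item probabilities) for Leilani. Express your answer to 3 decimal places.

2.271

P(theta) = 1 / (1 + exp(−a(theta − b)))
P_1 = 1/(1+e^{-0.3906}) = 0.5964
P_2 = 1/(1+e^{-3.6400}) = 0.9744
P_3 = 1/(1+e^{-0.8460}) = 0.6997
E[score] = 0.5964 + 0.9744 + 0.6997 = 2.2706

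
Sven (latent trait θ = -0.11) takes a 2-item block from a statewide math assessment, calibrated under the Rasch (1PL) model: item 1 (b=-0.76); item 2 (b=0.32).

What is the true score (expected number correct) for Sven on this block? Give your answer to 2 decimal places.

1.05

P(θ) = 1 / (1 + exp(−(θ − b)))
P_1 = 1/(1+e^{-0.6500}) = 0.6570
P_2 = 1/(1+e^{0.4300}) = 0.3941
E[score] = 0.6570 + 0.3941 = 1.0511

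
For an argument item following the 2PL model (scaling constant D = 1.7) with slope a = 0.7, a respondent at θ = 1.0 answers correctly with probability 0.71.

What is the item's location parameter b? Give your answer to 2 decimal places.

P(θ) = 1 / (1 + exp(−D·a(θ − b)))
logit(0.71) = ln(0.71/0.29) = 0.8954
b = θ − logit/(1.7·a) = 1.0 − 0.8954/1.1900 = 0.2476

0.25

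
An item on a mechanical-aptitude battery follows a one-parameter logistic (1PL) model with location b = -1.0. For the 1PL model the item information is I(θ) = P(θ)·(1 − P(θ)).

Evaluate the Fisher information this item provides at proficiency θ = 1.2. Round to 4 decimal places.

0.0898

P = 1/(1+e^{-2.2000}) = 0.9002
P(1−P) = 0.9002 × 0.0998 = 0.0898
I = P(1−P) = 0.08980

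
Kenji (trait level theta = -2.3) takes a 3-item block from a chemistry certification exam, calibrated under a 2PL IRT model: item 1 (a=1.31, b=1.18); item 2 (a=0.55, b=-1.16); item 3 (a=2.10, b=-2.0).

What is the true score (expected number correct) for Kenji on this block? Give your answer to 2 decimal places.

P(theta) = 1 / (1 + exp(−a(theta − b)))
P_1 = 1/(1+e^{4.5588}) = 0.0104
P_2 = 1/(1+e^{0.6270}) = 0.3482
P_3 = 1/(1+e^{0.6300}) = 0.3475
E[score] = 0.0104 + 0.3482 + 0.3475 = 0.7061

0.71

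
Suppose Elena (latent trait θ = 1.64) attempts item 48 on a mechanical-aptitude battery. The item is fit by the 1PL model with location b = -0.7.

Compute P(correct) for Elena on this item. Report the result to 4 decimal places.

P(θ) = 1 / (1 + exp(−(θ − b)))
Exponent: (1.64 − (-0.7)) = 2.3400
1/(1 + e^{-2.3400}) = 0.9121
P = 0.9121

0.9121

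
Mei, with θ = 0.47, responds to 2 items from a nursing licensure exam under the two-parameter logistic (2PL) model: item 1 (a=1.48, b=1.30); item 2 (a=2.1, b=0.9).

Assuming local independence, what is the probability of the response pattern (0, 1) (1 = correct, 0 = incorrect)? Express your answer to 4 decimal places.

0.2231

P(θ) = 1 / (1 + exp(−a(θ − b)))
P_1 = 1/(1+e^{1.2284}) = 0.2265
P_2 = 1/(1+e^{0.9030}) = 0.2884
L = (1−P_1) × P_2 = 0.7735 × 0.2884 = 0.22312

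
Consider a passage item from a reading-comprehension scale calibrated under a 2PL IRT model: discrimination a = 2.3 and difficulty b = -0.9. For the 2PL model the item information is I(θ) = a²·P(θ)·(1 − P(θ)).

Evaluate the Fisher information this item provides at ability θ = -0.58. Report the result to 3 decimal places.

1.158

P = 1/(1+e^{-0.7360}) = 0.6761
P(1−P) = 0.6761 × 0.3239 = 0.2190
I = a² × P(1−P) = 2.3² × 0.2190 = 1.15841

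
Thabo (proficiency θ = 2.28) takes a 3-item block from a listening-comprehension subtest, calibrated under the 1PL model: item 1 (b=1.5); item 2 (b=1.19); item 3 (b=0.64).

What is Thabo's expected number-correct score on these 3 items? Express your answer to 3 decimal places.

2.272

P(θ) = 1 / (1 + exp(−(θ − b)))
P_1 = 1/(1+e^{-0.7800}) = 0.6857
P_2 = 1/(1+e^{-1.0900}) = 0.7484
P_3 = 1/(1+e^{-1.6400}) = 0.8375
E[score] = 0.6857 + 0.7484 + 0.8375 = 2.2716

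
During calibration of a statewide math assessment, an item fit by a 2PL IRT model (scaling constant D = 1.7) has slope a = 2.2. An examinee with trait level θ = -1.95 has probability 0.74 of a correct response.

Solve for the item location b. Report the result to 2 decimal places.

-2.23

P(θ) = 1 / (1 + exp(−D·a(θ − b)))
logit(0.74) = ln(0.74/0.26) = 1.0460
b = θ − logit/(1.7·a) = -1.95 − 1.0460/3.7400 = -2.2297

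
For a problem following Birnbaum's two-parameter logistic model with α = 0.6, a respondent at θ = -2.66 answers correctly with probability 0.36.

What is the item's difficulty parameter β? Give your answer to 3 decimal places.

P(θ) = 1 / (1 + exp(−α(θ − β)))
logit(0.36) = ln(0.36/0.64) = -0.5754
β = θ − logit/(α) = -2.66 − (-0.5754)/0.6000 = -1.7011

-1.701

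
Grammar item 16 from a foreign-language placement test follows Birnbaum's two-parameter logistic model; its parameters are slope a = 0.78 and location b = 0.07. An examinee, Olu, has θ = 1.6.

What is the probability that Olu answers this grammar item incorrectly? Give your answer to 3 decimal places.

P(θ) = 1 / (1 + exp(−a(θ − b)))
Exponent: 0.78 × (1.6 − 0.07) = 1.1934
1/(1 + e^{-1.1934}) = 0.7673
P(incorrect) = 1 − 0.7673 = 0.2327

0.233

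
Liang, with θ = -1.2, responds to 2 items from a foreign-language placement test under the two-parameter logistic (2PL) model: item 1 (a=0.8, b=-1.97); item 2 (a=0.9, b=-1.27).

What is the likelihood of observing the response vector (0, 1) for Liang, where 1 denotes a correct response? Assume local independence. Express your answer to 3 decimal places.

0.181

P(θ) = 1 / (1 + exp(−a(θ − b)))
P_1 = 1/(1+e^{-0.6160}) = 0.6493
P_2 = 1/(1+e^{-0.0630}) = 0.5157
L = (1−P_1) × P_2 = 0.3507 × 0.5157 = 0.18087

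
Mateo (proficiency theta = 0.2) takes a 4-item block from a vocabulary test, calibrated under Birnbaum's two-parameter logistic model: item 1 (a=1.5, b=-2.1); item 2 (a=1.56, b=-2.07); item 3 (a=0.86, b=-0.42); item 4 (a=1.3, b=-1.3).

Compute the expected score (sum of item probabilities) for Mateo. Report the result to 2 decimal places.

3.45

P(theta) = 1 / (1 + exp(−a(theta − b)))
P_1 = 1/(1+e^{-3.4500}) = 0.9692
P_2 = 1/(1+e^{-3.5412}) = 0.9718
P_3 = 1/(1+e^{-0.5332}) = 0.6302
P_4 = 1/(1+e^{-1.9500}) = 0.8754
E[score] = 0.9692 + 0.9718 + 0.6302 + 0.8754 = 3.4467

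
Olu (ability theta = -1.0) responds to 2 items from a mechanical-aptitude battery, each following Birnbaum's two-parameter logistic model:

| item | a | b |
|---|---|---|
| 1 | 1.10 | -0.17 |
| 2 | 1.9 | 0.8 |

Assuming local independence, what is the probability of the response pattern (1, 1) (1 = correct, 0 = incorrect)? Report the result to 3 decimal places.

0.009

P(theta) = 1 / (1 + exp(−a(theta − b)))
P_1 = 1/(1+e^{0.9130}) = 0.2864
P_2 = 1/(1+e^{3.4200}) = 0.0317
L = P_1 × P_2 = 0.2864 × 0.0317 = 0.00907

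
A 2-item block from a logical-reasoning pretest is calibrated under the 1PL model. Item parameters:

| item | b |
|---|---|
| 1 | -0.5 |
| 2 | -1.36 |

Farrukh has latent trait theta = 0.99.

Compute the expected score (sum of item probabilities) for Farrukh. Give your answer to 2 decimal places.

1.73

P(theta) = 1 / (1 + exp(−(theta − b)))
P_1 = 1/(1+e^{-1.4900}) = 0.8161
P_2 = 1/(1+e^{-2.3500}) = 0.9129
E[score] = 0.8161 + 0.9129 = 1.7290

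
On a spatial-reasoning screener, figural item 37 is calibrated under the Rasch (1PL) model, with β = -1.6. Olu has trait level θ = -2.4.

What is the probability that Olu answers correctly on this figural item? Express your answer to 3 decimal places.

0.310

P(θ) = 1 / (1 + exp(−(θ − β)))
Exponent: (-2.4 − (-1.6)) = -0.8000
1/(1 + e^{0.8000}) = 0.3100
P = 0.3100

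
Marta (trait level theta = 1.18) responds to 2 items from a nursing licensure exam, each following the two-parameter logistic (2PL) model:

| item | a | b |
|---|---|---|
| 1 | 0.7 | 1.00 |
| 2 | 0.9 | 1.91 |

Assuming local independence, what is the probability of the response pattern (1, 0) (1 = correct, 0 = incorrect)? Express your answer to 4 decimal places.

P(theta) = 1 / (1 + exp(−a(theta − b)))
P_1 = 1/(1+e^{-0.1260}) = 0.5315
P_2 = 1/(1+e^{0.6570}) = 0.3414
L = P_1 × (1−P_2) = 0.5315 × 0.6586 = 0.35001

0.3500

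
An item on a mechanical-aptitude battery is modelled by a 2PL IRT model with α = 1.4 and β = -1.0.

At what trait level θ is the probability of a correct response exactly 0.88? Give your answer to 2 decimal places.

P(θ) = 1 / (1 + exp(−α(θ − β)))
logit = ln(0.8800/0.1200) = 1.9924
θ = β + logit/(α) = -1.0 + 1.9924/1.4000 = 0.4232

0.42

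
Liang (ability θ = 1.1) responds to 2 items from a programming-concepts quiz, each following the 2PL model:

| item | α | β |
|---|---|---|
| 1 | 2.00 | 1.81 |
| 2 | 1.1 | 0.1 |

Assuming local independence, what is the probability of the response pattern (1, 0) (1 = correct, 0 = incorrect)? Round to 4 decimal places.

0.0486

P(θ) = 1 / (1 + exp(−α(θ − β)))
P_1 = 1/(1+e^{1.4200}) = 0.1947
P_2 = 1/(1+e^{-1.1000}) = 0.7503
L = P_1 × (1−P_2) = 0.1947 × 0.2497 = 0.04861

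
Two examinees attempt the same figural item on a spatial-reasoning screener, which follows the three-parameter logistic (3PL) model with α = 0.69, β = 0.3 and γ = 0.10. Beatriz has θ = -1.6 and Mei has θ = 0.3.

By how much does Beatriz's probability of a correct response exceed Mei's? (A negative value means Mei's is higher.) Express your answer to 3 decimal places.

P(θ) = γ + (1 − γ) · 1 / (1 + exp(−α(θ − β)))
P(Beatriz) = 0.2911  [exponent -1.3110]
P(Mei) = 0.5500  [exponent 0.0000]
Difference = 0.2911 − 0.5500 = -0.2589

-0.259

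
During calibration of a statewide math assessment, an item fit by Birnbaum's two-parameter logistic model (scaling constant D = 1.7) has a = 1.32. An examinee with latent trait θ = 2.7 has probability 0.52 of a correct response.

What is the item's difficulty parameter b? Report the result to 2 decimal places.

2.66

P(θ) = 1 / (1 + exp(−D·a(θ − b)))
logit(0.52) = ln(0.52/0.48) = 0.0800
b = θ − logit/(1.7·a) = 2.7 − 0.0800/2.2440 = 2.6643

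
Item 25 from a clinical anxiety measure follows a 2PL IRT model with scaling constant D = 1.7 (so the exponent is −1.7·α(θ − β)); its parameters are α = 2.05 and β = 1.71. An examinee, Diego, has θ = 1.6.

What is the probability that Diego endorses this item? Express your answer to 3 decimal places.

0.405

P(θ) = 1 / (1 + exp(−D·α(θ − β)))
Exponent: 1.7 × 2.05 × (1.6 − 1.71) = -0.3833
1/(1 + e^{0.3833}) = 0.4053
P = 0.4053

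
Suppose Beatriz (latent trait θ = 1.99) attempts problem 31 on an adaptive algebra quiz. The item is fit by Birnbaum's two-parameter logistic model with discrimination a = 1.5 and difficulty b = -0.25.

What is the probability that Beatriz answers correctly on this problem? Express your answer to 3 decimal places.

P(θ) = 1 / (1 + exp(−a(θ − b)))
Exponent: 1.5 × (1.99 − (-0.25)) = 3.3600
1/(1 + e^{-3.3600}) = 0.9664

0.966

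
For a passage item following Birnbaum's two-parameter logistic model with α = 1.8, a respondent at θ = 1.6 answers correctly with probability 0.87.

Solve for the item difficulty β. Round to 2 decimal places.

P(θ) = 1 / (1 + exp(−α(θ − β)))
logit(0.87) = ln(0.87/0.13) = 1.9010
β = θ − logit/(α) = 1.6 − 1.9010/1.8000 = 0.5439

0.54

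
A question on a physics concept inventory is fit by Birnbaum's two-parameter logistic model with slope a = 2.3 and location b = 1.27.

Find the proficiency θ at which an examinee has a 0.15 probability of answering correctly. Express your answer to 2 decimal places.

P(θ) = 1 / (1 + exp(−a(θ − b)))
logit = ln(0.1500/0.8500) = -1.7346
θ = b + logit/(a) = 1.27 + (-1.7346)/2.3000 = 0.5158

0.52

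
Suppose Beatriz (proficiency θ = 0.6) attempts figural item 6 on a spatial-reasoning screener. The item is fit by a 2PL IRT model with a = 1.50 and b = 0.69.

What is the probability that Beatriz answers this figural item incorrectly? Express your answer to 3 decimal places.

P(θ) = 1 / (1 + exp(−a(θ − b)))
Exponent: 1.50 × (0.6 − 0.69) = -0.1350
1/(1 + e^{0.1350}) = 0.4663
P(incorrect) = 1 − 0.4663 = 0.5337

0.534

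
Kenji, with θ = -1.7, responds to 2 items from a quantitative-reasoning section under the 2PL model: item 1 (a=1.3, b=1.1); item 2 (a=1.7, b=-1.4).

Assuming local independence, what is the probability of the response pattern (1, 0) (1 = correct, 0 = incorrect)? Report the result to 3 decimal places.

P(θ) = 1 / (1 + exp(−a(θ − b)))
P_1 = 1/(1+e^{3.6400}) = 0.0256
P_2 = 1/(1+e^{0.5100}) = 0.3752
L = P_1 × (1−P_2) = 0.0256 × 0.6248 = 0.01598

0.016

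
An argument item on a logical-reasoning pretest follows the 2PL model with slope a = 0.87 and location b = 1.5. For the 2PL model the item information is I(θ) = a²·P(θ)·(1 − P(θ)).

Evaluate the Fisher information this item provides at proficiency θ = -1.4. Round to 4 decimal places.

P = 1/(1+e^{2.5230}) = 0.0743
P(1−P) = 0.0743 × 0.9257 = 0.0687
I = a² × P(1−P) = 0.87² × 0.0687 = 0.05203

0.0520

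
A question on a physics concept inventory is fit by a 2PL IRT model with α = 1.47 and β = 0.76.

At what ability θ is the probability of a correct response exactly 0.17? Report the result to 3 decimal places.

-0.319

P(θ) = 1 / (1 + exp(−α(θ − β)))
logit = ln(0.1700/0.8300) = -1.5856
θ = β + logit/(α) = 0.76 + (-1.5856)/1.4700 = -0.3187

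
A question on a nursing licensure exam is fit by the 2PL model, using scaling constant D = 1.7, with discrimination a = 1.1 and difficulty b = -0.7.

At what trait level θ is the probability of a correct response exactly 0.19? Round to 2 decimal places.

-1.48

P(θ) = 1 / (1 + exp(−D·a(θ − b)))
logit = ln(0.1900/0.8100) = -1.4500
θ = b + logit/(1.7·a) = -0.7 + (-1.4500)/1.8700 = -1.4754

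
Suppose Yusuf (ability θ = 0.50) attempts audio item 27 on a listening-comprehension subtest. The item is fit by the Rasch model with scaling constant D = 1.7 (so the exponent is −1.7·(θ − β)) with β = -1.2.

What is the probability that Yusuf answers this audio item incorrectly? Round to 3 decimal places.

0.053

P(θ) = 1 / (1 + exp(−D·(θ − β)))
Exponent: 1.7 × (0.50 − (-1.2)) = 2.8900
1/(1 + e^{-2.8900}) = 0.9473
P = 0.9473
P(incorrect) = 1 − 0.9473 = 0.0527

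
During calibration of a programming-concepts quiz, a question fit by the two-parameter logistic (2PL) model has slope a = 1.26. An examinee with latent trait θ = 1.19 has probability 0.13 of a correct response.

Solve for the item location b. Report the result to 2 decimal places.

P(θ) = 1 / (1 + exp(−a(θ − b)))
logit(0.13) = ln(0.13/0.87) = -1.9010
b = θ − logit/(a) = 1.19 − (-1.9010)/1.2600 = 2.6987

2.70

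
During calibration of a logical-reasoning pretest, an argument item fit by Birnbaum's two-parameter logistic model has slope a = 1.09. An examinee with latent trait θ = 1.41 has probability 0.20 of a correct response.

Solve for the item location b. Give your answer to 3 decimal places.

2.682

P(θ) = 1 / (1 + exp(−a(θ − b)))
logit(0.20) = ln(0.20/0.80) = -1.3863
b = θ − logit/(a) = 1.41 − (-1.3863)/1.0900 = 2.6818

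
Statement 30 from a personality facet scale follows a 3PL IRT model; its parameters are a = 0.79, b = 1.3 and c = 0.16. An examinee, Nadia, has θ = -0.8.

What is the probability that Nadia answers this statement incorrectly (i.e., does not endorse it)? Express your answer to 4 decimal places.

P(θ) = c + (1 − c) · 1 / (1 + exp(−a(θ − b)))
Exponent: 0.79 × (-0.8 − 1.3) = -1.6590
1/(1 + e^{1.6590}) = 0.1599
P = 0.16 + 0.84 × 0.1599 = 0.2943
P(incorrect) = 1 − 0.2943 = 0.7057

0.7057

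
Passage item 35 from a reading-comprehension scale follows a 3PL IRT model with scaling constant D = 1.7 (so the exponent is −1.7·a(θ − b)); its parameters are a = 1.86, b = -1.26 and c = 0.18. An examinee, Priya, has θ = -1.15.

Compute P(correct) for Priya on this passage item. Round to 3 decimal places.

P(θ) = c + (1 − c) · 1 / (1 + exp(−D·a(θ − b)))
Exponent: 1.7 × 1.86 × (-1.15 − (-1.26)) = 0.3478
1/(1 + e^{-0.3478}) = 0.5861
P = 0.18 + 0.82 × 0.5861 = 0.6606

0.661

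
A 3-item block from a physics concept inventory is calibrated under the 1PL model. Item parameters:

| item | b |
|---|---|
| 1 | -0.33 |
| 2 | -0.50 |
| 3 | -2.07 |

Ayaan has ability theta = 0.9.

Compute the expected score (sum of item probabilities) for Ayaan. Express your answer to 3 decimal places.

P(theta) = 1 / (1 + exp(−(theta − b)))
P_1 = 1/(1+e^{-1.2300}) = 0.7738
P_2 = 1/(1+e^{-1.4000}) = 0.8022
P_3 = 1/(1+e^{-2.9700}) = 0.9512
E[score] = 0.7738 + 0.8022 + 0.9512 = 2.5272

2.527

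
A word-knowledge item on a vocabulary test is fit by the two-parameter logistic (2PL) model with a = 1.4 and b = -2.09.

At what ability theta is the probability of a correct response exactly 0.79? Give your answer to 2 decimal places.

P(theta) = 1 / (1 + exp(−a(theta − b)))
logit = ln(0.7900/0.2100) = 1.3249
theta = b + logit/(a) = -2.09 + 1.3249/1.4000 = -1.1436

-1.14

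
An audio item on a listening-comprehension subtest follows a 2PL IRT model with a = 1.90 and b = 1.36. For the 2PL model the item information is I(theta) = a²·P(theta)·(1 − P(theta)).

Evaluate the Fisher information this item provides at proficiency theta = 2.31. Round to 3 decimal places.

0.438

P = 1/(1+e^{-1.8050}) = 0.8588
P(1−P) = 0.8588 × 0.1412 = 0.1213
I = a² × P(1−P) = 1.90² × 0.1213 = 0.43787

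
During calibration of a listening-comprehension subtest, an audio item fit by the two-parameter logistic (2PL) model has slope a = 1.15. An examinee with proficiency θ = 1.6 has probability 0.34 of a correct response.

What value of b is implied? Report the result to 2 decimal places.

2.18

P(θ) = 1 / (1 + exp(−a(θ − b)))
logit(0.34) = ln(0.34/0.66) = -0.6633
b = θ − logit/(a) = 1.6 − (-0.6633)/1.1500 = 2.1768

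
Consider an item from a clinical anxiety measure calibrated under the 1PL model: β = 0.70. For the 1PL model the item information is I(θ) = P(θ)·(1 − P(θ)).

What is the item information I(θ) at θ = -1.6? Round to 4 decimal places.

0.0828

P = 1/(1+e^{2.3000}) = 0.0911
P(1−P) = 0.0911 × 0.9089 = 0.0828
I = P(1−P) = 0.08282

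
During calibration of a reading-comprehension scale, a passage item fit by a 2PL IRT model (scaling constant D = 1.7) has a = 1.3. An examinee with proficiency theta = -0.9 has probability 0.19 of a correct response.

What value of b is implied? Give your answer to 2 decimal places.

P(theta) = 1 / (1 + exp(−D·a(theta − b)))
logit(0.19) = ln(0.19/0.81) = -1.4500
b = theta − logit/(1.7·a) = -0.9 − (-1.4500)/2.2100 = -0.2439

-0.24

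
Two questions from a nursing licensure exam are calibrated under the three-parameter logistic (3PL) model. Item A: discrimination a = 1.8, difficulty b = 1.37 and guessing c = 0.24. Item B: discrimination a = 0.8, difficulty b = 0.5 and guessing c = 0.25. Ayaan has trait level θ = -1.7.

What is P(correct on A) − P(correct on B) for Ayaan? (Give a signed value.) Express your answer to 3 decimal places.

P(θ) = c + (1 − c) · 1 / (1 + exp(−a(θ − b)))
P_A = 0.2430
P_B = 0.3601
P_A − P_B = -0.1171

-0.117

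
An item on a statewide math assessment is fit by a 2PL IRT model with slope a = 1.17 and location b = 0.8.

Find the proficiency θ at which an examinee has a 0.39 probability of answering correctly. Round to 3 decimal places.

0.418

P(θ) = 1 / (1 + exp(−a(θ − b)))
logit = ln(0.3900/0.6100) = -0.4473
θ = b + logit/(a) = 0.8 + (-0.4473)/1.1700 = 0.4177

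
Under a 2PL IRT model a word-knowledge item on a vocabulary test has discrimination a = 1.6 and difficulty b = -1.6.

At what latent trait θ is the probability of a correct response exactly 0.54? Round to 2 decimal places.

-1.50

P(θ) = 1 / (1 + exp(−a(θ − b)))
logit = ln(0.5400/0.4600) = 0.1603
θ = b + logit/(a) = -1.6 + 0.1603/1.6000 = -1.4998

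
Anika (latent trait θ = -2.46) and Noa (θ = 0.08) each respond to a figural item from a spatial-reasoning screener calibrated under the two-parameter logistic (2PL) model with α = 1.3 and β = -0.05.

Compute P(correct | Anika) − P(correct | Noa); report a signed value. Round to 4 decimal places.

-0.5004

P(θ) = 1 / (1 + exp(−α(θ − β)))
P(Anika) = 0.0418  [exponent -3.1330]
P(Noa) = 0.5421  [exponent 0.1690]
Difference = 0.0418 − 0.5421 = -0.5004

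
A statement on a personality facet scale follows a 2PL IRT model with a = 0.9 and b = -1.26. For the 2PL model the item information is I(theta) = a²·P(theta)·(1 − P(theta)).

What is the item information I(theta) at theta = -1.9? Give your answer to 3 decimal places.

P = 1/(1+e^{0.5760}) = 0.3599
P(1−P) = 0.3599 × 0.6401 = 0.2304
I = a² × P(1−P) = 0.9² × 0.2304 = 0.18659

0.187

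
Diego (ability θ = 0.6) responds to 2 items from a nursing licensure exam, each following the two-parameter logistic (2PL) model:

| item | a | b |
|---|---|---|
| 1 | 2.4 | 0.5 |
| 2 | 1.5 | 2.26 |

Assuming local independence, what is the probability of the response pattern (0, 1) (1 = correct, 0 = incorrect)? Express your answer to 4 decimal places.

0.0337

P(θ) = 1 / (1 + exp(−a(θ − b)))
P_1 = 1/(1+e^{-0.2400}) = 0.5597
P_2 = 1/(1+e^{2.4900}) = 0.0766
L = (1−P_1) × P_2 = 0.4403 × 0.0766 = 0.03371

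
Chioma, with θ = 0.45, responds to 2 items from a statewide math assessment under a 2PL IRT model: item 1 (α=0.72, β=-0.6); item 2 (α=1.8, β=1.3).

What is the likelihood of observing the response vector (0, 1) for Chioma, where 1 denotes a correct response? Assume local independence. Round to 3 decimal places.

P(θ) = 1 / (1 + exp(−α(θ − β)))
P_1 = 1/(1+e^{-0.7560}) = 0.6805
P_2 = 1/(1+e^{1.5300}) = 0.1780
L = (1−P_1) × P_2 = 0.3195 × 0.1780 = 0.05687

0.057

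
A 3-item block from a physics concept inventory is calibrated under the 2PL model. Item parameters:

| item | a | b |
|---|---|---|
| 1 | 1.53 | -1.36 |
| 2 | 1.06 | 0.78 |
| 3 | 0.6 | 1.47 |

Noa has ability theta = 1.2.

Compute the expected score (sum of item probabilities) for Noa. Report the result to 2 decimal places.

2.05

P(theta) = 1 / (1 + exp(−a(theta − b)))
P_1 = 1/(1+e^{-3.9168}) = 0.9805
P_2 = 1/(1+e^{-0.4452}) = 0.6095
P_3 = 1/(1+e^{0.1620}) = 0.4596
E[score] = 0.9805 + 0.6095 + 0.4596 = 2.0496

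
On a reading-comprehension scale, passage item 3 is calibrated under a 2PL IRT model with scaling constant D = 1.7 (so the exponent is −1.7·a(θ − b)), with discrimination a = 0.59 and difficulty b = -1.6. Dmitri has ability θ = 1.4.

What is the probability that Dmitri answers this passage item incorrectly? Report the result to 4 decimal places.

P(θ) = 1 / (1 + exp(−D·a(θ − b)))
Exponent: 1.7 × 0.59 × (1.4 − (-1.6)) = 3.0090
1/(1 + e^{-3.0090}) = 0.9530
P = 0.9530
P(incorrect) = 1 − 0.9530 = 0.0470

0.0470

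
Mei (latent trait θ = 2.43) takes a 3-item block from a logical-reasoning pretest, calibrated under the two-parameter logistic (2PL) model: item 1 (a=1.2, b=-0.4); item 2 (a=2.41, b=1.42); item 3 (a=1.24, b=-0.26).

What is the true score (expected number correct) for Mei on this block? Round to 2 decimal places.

P(θ) = 1 / (1 + exp(−a(θ − b)))
P_1 = 1/(1+e^{-3.3960}) = 0.9676
P_2 = 1/(1+e^{-2.4341}) = 0.9194
P_3 = 1/(1+e^{-3.3356}) = 0.9656
E[score] = 0.9676 + 0.9194 + 0.9656 = 2.8526

2.85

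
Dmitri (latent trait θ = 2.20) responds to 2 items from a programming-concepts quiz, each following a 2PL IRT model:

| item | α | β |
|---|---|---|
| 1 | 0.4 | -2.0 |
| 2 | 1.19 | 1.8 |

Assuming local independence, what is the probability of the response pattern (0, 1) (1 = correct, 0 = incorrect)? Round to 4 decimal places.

0.0969

P(θ) = 1 / (1 + exp(−α(θ − β)))
P_1 = 1/(1+e^{-1.6800}) = 0.8429
P_2 = 1/(1+e^{-0.4760}) = 0.6168
L = (1−P_1) × P_2 = 0.1571 × 0.6168 = 0.09690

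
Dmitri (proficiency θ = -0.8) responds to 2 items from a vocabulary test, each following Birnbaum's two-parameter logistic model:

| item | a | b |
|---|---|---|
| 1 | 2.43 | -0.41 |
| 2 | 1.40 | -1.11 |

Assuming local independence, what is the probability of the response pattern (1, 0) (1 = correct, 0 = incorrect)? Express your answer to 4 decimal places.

0.1098

P(θ) = 1 / (1 + exp(−a(θ − b)))
P_1 = 1/(1+e^{0.9477}) = 0.2793
P_2 = 1/(1+e^{-0.4340}) = 0.6068
L = P_1 × (1−P_2) = 0.2793 × 0.3932 = 0.10983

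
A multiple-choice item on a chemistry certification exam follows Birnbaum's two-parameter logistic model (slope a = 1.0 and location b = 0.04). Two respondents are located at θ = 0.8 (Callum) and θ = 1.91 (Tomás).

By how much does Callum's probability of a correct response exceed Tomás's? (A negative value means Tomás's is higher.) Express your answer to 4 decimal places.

P(θ) = 1 / (1 + exp(−a(θ − b)))
P(Callum) = 0.6814  [exponent 0.7600]
P(Tomás) = 0.8665  [exponent 1.8700]
Difference = 0.6814 − 0.8665 = -0.1851

-0.1851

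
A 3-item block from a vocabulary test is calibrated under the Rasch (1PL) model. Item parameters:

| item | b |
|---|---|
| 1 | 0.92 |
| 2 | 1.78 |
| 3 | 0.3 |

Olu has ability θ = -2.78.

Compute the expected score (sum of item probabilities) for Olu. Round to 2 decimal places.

0.08

P(θ) = 1 / (1 + exp(−(θ − b)))
P_1 = 1/(1+e^{3.7000}) = 0.0241
P_2 = 1/(1+e^{4.5600}) = 0.0104
P_3 = 1/(1+e^{3.0800}) = 0.0439
E[score] = 0.0241 + 0.0104 + 0.0439 = 0.0784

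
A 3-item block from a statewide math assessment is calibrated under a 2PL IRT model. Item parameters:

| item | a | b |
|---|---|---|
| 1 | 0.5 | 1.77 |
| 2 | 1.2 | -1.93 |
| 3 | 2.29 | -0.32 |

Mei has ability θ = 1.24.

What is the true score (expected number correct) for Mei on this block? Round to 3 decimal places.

P(θ) = 1 / (1 + exp(−a(θ − b)))
P_1 = 1/(1+e^{0.2650}) = 0.4341
P_2 = 1/(1+e^{-3.8040}) = 0.9782
P_3 = 1/(1+e^{-3.5724}) = 0.9727
E[score] = 0.4341 + 0.9782 + 0.9727 = 2.3850

2.385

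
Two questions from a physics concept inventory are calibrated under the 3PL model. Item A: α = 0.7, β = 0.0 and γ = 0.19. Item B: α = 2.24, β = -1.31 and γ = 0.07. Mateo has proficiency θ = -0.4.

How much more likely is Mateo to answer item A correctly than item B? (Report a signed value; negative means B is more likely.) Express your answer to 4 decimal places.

-0.3542

P(θ) = γ + (1 − γ) · 1 / (1 + exp(−α(θ − β)))
P_A = 0.5387
P_B = 0.8928
P_A − P_B = -0.3542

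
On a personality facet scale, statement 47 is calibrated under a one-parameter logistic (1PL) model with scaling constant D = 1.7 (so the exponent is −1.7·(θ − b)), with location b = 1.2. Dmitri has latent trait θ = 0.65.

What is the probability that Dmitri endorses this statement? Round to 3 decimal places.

P(θ) = 1 / (1 + exp(−D·(θ − b)))
Exponent: 1.7 × (0.65 − 1.2) = -0.9350
1/(1 + e^{0.9350}) = 0.2819
P = 0.2819

0.282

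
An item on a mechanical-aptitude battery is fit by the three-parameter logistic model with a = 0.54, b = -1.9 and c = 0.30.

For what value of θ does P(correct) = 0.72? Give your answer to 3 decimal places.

-1.149

P(θ) = c + (1 − c) · 1 / (1 + exp(−a(θ − b)))
Remove guessing floor: (0.72 − 0.30)/(1 − 0.30) = 0.6000
logit = ln(0.6000/0.4000) = 0.4055
θ = b + logit/(a) = -1.9 + 0.4055/0.5400 = -1.1491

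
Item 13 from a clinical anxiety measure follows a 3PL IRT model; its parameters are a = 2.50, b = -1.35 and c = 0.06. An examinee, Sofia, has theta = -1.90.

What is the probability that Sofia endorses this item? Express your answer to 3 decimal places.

0.250

P(theta) = c + (1 − c) · 1 / (1 + exp(−a(theta − b)))
Exponent: 2.50 × (-1.90 − (-1.35)) = -1.3750
1/(1 + e^{1.3750}) = 0.2018
P = 0.06 + 0.94 × 0.2018 = 0.2497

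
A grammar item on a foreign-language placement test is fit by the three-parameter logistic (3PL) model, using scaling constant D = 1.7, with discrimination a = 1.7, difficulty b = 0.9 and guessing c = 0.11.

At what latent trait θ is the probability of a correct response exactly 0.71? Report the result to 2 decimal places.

P(θ) = c + (1 − c) · 1 / (1 + exp(−D·a(θ − b)))
Remove guessing floor: (0.71 − 0.11)/(1 − 0.11) = 0.6742
logit = ln(0.6742/0.3258) = 0.7270
θ = b + logit/(1.7·a) = 0.9 + 0.7270/2.8900 = 1.1516

1.15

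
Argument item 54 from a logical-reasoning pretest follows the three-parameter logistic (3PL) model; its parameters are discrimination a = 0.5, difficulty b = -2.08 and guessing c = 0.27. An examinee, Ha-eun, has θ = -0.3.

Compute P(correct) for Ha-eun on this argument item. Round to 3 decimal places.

0.787

P(θ) = c + (1 − c) · 1 / (1 + exp(−a(θ − b)))
Exponent: 0.5 × (-0.3 − (-2.08)) = 0.8900
1/(1 + e^{-0.8900}) = 0.7089
P = 0.27 + 0.73 × 0.7089 = 0.7875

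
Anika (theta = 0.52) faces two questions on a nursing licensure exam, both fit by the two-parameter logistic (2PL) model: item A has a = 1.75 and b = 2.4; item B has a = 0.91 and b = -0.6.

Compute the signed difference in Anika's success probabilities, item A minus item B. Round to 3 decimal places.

P(theta) = 1 / (1 + exp(−a(theta − b)))
P_A = 0.0359
P_B = 0.7348
P_A − P_B = -0.6989

-0.699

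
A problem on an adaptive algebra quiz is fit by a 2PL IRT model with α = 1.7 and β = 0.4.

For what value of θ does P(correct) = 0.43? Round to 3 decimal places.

0.234

P(θ) = 1 / (1 + exp(−α(θ − β)))
logit = ln(0.4300/0.5700) = -0.2819
θ = β + logit/(α) = 0.4 + (-0.2819)/1.7000 = 0.2342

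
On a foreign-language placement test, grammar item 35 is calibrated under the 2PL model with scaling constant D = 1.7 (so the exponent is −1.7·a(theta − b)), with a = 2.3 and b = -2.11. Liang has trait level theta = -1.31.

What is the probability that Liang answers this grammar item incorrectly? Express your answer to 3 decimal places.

P(theta) = 1 / (1 + exp(−D·a(theta − b)))
Exponent: 1.7 × 2.3 × (-1.31 − (-2.11)) = 3.1280
1/(1 + e^{-3.1280}) = 0.9580
P = 0.9580
P(incorrect) = 1 − 0.9580 = 0.0420

0.042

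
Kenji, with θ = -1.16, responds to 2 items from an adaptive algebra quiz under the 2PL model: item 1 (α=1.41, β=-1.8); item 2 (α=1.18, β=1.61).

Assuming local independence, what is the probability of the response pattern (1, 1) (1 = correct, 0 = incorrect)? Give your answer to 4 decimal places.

0.0261

P(θ) = 1 / (1 + exp(−α(θ − β)))
P_1 = 1/(1+e^{-0.9024}) = 0.7114
P_2 = 1/(1+e^{3.2686}) = 0.0367
L = P_1 × P_2 = 0.7114 × 0.0367 = 0.02608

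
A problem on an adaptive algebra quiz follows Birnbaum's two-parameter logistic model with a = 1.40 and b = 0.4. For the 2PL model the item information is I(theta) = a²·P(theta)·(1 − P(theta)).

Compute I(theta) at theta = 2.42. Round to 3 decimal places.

P = 1/(1+e^{-2.8280}) = 0.9442
P(1−P) = 0.9442 × 0.0558 = 0.0527
I = a² × P(1−P) = 1.40² × 0.0527 = 0.10332

0.103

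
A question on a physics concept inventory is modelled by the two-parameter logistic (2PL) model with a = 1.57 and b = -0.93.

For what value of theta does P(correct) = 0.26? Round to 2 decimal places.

P(theta) = 1 / (1 + exp(−a(theta − b)))
logit = ln(0.2600/0.7400) = -1.0460
theta = b + logit/(a) = -0.93 + (-1.0460)/1.5700 = -1.5962

-1.60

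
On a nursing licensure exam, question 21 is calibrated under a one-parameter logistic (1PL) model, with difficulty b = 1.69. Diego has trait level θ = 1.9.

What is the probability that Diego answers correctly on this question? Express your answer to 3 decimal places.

0.552

P(θ) = 1 / (1 + exp(−(θ − b)))
Exponent: (1.9 − 1.69) = 0.2100
1/(1 + e^{-0.2100}) = 0.5523
P = 0.5523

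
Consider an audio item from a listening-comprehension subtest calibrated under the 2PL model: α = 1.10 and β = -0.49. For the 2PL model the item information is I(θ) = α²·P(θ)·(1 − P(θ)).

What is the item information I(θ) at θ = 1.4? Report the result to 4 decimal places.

P = 1/(1+e^{-2.0790}) = 0.8888
P(1−P) = 0.8888 × 0.1112 = 0.0988
I = α² × P(1−P) = 1.10² × 0.0988 = 0.11955

0.1195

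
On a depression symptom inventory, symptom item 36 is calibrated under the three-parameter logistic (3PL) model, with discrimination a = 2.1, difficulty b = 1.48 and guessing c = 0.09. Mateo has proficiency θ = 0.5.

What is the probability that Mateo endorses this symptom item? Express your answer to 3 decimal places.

0.193

P(θ) = c + (1 − c) · 1 / (1 + exp(−a(θ − b)))
Exponent: 2.1 × (0.5 − 1.48) = -2.0580
1/(1 + e^{2.0580}) = 0.1132
P = 0.09 + 0.91 × 0.1132 = 0.1931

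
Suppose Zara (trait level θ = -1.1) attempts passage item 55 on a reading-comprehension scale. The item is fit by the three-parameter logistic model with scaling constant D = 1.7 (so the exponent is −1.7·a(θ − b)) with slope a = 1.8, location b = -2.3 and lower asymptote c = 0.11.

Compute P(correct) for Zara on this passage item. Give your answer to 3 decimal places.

P(θ) = c + (1 − c) · 1 / (1 + exp(−D·a(θ − b)))
Exponent: 1.7 × 1.8 × (-1.1 − (-2.3)) = 3.6720
1/(1 + e^{-3.6720}) = 0.9752
P = 0.11 + 0.89 × 0.9752 = 0.9779

0.978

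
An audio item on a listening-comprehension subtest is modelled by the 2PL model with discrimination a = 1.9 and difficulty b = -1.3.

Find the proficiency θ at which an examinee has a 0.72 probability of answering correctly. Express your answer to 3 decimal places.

P(θ) = 1 / (1 + exp(−a(θ − b)))
logit = ln(0.7200/0.2800) = 0.9445
θ = b + logit/(a) = -1.3 + 0.9445/1.9000 = -0.8029

-0.803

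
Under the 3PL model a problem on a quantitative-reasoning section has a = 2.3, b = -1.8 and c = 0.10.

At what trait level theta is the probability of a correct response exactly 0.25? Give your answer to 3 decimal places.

P(theta) = c + (1 − c) · 1 / (1 + exp(−a(theta − b)))
Remove guessing floor: (0.25 − 0.10)/(1 − 0.10) = 0.1667
logit = ln(0.1667/0.8333) = -1.6094
theta = b + logit/(a) = -1.8 + (-1.6094)/2.3000 = -2.4998

-2.500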